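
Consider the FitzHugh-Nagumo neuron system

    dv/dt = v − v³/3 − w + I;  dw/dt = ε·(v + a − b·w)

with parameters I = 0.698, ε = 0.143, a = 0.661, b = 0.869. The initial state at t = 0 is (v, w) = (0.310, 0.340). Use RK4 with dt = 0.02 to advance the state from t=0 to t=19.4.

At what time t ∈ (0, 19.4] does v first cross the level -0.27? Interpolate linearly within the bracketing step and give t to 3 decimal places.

t = 10.880

t=0.000: state=(0.310, 0.340)
step 1 (dt=0.02): k1=(0.658, 0.097), k2=(0.663, 0.097), k3=(0.663, 0.097), k4=(0.668, 0.098); state += dt/6·(k1+2k2+2k3+k4)
t=0.020: state=(0.323, 0.342)
t=0.040: state=(0.337, 0.344)
t=0.060: state=(0.350, 0.346)
continuing one RK4 step at a time; state shown every 50 steps (Δt=1):
t=1.000: state=(1.151, 0.486)
t=2.000: state=(1.644, 0.715)
t=3.000: state=(1.643, 0.944)
t=4.000: state=(1.540, 1.137)
t=5.000: state=(1.418, 1.291)
t=6.000: state=(1.287, 1.411)
t=7.000: state=(1.142, 1.499)
t=8.000: state=(0.971, 1.555)
t=9.000: state=(0.746, 1.578)
t=10.000: state=(0.381, 1.560)
t=10.880: state=(-0.270, 1.488)
next step: t=10.900: state=(-0.291, 1.485) — v has crossed -0.27
linear interpolation between t=10.880 (-0.26990) and t=10.900 (-0.29114) → t≈10.880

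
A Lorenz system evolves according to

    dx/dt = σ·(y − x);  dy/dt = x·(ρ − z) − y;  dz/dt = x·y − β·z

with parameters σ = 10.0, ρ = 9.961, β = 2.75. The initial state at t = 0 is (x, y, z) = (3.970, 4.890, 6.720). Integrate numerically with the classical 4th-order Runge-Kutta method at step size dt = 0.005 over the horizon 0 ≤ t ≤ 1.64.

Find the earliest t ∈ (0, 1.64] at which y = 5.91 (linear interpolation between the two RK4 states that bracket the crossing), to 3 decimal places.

t=0.000: state=(3.970, 4.890, 6.720)
step 1 (dt=0.005): k1=(9.200, 7.977, 0.933), k2=(9.169, 8.022, 1.119), k3=(9.171, 8.020, 1.118), k4=(9.142, 8.063, 1.303); state += dt/6·(k1+2k2+2k3+k4)
t=0.005: state=(4.016, 4.930, 6.726)
t=0.010: state=(4.061, 4.971, 6.733)
t=0.015: state=(4.107, 5.011, 6.742)
continuing one RK4 step at a time; state shown every 20 steps (Δt=0.1):
t=0.100: state=(4.856, 5.714, 7.175)
t=0.125: state=(5.067, 5.901, 7.395)
next step: t=0.130: state=(5.109, 5.936, 7.443) — y has crossed 5.91
linear interpolation between t=0.125 (5.90089) and t=0.130 (5.93597) → t≈0.126

t = 0.126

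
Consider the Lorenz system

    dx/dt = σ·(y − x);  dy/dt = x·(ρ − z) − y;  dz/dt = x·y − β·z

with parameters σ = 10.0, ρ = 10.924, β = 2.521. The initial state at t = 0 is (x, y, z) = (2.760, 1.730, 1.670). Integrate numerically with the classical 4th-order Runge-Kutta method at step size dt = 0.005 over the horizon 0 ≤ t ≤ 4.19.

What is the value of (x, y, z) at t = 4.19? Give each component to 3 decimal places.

(x, y, z) = (4.412, 4.636, 8.966)

t=0.000: state=(2.760, 1.730, 1.670)
step 1 (dt=0.005): k1=(-10.300, 23.811, 0.565), k2=(-9.447, 23.509, 0.679), k3=(-9.476, 23.529, 0.680), k4=(-8.650, 23.246, 0.793); state += dt/6·(k1+2k2+2k3+k4)
t=0.005: state=(2.713, 1.848, 1.673)
t=0.010: state=(2.673, 1.963, 1.678)
t=0.015: state=(2.641, 2.075, 1.684)
continuing one RK4 step at a time; state shown every 40 steps (Δt=0.2):
t=0.200: state=(4.419, 6.391, 3.210)
t=0.400: state=(8.557, 9.560, 11.579)
t=0.600: state=(5.665, 2.948, 14.562)
t=0.800: state=(2.146, 1.422, 9.782)
t=1.000: state=(1.876, 2.168, 6.410)
t=1.200: state=(3.150, 4.160, 5.103)
t=1.400: state=(5.867, 7.389, 7.407)
t=1.600: state=(7.261, 6.650, 12.820)
t=1.800: state=(4.551, 3.173, 12.073)
t=2.000: state=(3.047, 2.886, 8.865)
t=2.200: state=(3.566, 4.188, 7.120)
t=2.400: state=(5.289, 6.263, 8.055)
t=2.600: state=(6.473, 6.418, 11.254)
t=2.800: state=(5.181, 4.266, 11.704)
t=3.000: state=(3.904, 3.638, 9.667)
t=3.200: state=(4.073, 4.458, 8.284)
t=3.400: state=(5.168, 5.770, 8.794)
t=3.600: state=(5.900, 5.901, 10.663)
t=3.800: state=(5.212, 4.673, 11.087)
t=4.000: state=(4.375, 4.165, 9.874)
t=4.190: state=(4.412, 4.636, 8.966)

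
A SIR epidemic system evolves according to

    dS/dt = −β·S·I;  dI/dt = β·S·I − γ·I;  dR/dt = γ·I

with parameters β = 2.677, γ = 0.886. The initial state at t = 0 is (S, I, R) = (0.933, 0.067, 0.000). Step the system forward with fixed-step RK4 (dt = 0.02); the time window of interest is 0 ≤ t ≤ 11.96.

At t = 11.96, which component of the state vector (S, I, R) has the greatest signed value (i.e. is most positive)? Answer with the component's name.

t=0.000: state=(0.933, 0.067, 0.000)
step 1 (dt=0.02): k1=(-0.167, 0.108, 0.059), k2=(-0.170, 0.109, 0.060), k3=(-0.170, 0.109, 0.060), k4=(-0.172, 0.111, 0.061); state += dt/6·(k1+2k2+2k3+k4)
t=0.020: state=(0.930, 0.069, 0.001)
t=0.040: state=(0.926, 0.071, 0.002)
t=0.060: state=(0.923, 0.074, 0.004)
continuing one RK4 step at a time; state shown every 25 steps (Δt=0.5):
t=0.500: state=(0.816, 0.140, 0.044)
t=1.000: state=(0.634, 0.238, 0.128)
t=1.500: state=(0.436, 0.312, 0.252)
t=2.000: state=(0.283, 0.322, 0.395)
t=2.500: state=(0.188, 0.282, 0.530)
t=3.000: state=(0.134, 0.224, 0.642)
t=3.500: state=(0.103, 0.168, 0.729)
t=4.000: state=(0.085, 0.122, 0.792)
t=4.500: state=(0.074, 0.087, 0.839)
t=5.000: state=(0.067, 0.062, 0.871)
t=5.500: state=(0.063, 0.043, 0.894)
t=6.000: state=(0.060, 0.030, 0.910)
t=6.500: state=(0.058, 0.021, 0.921)
t=7.000: state=(0.056, 0.014, 0.929)
t=7.500: state=(0.055, 0.010, 0.935)
t=8.000: state=(0.055, 0.007, 0.938)
t=8.500: state=(0.054, 0.005, 0.941)
t=9.000: state=(0.054, 0.003, 0.943)
t=9.500: state=(0.054, 0.002, 0.944)
t=10.000: state=(0.054, 0.002, 0.945)
t=10.500: state=(0.054, 0.001, 0.945)
t=11.000: state=(0.054, 0.001, 0.946)
t=11.500: state=(0.054, 0.001, 0.946)
t=11.960: state=(0.054, 0.000, 0.946)
compare at T: S=0.054, I=0.000, R=0.946

largest component: R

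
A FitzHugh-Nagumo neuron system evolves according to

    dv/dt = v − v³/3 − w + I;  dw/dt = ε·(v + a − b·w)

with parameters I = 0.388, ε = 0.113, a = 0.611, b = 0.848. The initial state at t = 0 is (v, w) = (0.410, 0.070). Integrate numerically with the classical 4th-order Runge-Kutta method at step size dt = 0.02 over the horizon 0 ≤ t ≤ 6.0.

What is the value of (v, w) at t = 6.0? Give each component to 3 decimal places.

(v, w) = (1.302, 1.090)

t=0.000: state=(0.410, 0.070)
step 1 (dt=0.02): k1=(0.705, 0.109), k2=(0.710, 0.109), k3=(0.710, 0.109), k4=(0.715, 0.110); state += dt/6·(k1+2k2+2k3+k4)
t=0.020: state=(0.424, 0.072)
t=0.040: state=(0.439, 0.074)
t=0.060: state=(0.453, 0.077)
continuing one RK4 step at a time; state shown every 10 steps (Δt=0.2):
t=0.200: state=(0.560, 0.093)
t=0.400: state=(0.727, 0.119)
t=0.600: state=(0.905, 0.149)
t=0.800: state=(1.082, 0.182)
t=1.000: state=(1.246, 0.219)
t=1.200: state=(1.387, 0.258)
t=1.400: state=(1.497, 0.299)
t=1.600: state=(1.575, 0.341)
t=1.800: state=(1.626, 0.384)
t=2.000: state=(1.656, 0.427)
t=2.200: state=(1.669, 0.470)
t=2.400: state=(1.672, 0.512)
t=2.600: state=(1.666, 0.554)
t=2.800: state=(1.656, 0.594)
t=3.000: state=(1.641, 0.633)
t=3.200: state=(1.625, 0.672)
t=3.400: state=(1.606, 0.709)
t=3.600: state=(1.587, 0.745)
t=3.800: state=(1.566, 0.779)
t=4.000: state=(1.544, 0.813)
t=4.200: state=(1.522, 0.846)
t=4.400: state=(1.500, 0.877)
t=4.600: state=(1.477, 0.908)
t=4.800: state=(1.453, 0.937)
t=5.000: state=(1.429, 0.965)
t=5.200: state=(1.405, 0.992)
t=5.400: state=(1.380, 1.018)
t=5.600: state=(1.354, 1.043)
t=5.800: state=(1.328, 1.067)
t=6.000: state=(1.302, 1.090)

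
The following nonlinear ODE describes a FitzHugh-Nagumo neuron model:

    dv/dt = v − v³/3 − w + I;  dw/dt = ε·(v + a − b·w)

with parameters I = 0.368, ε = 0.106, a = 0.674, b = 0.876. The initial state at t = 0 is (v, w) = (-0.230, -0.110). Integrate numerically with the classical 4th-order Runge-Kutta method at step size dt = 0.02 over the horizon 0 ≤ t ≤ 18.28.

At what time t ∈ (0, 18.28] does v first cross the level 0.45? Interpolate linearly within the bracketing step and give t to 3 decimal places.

t = 1.449

t=0.000: state=(-0.230, -0.110)
step 1 (dt=0.02): k1=(0.252, 0.057), k2=(0.254, 0.057), k3=(0.254, 0.057), k4=(0.256, 0.058); state += dt/6·(k1+2k2+2k3+k4)
t=0.020: state=(-0.225, -0.109)
t=0.040: state=(-0.220, -0.108)
t=0.060: state=(-0.215, -0.107)
continuing one RK4 step at a time; state shown every 50 steps (Δt=1):
t=1.000: state=(0.151, -0.038)
t=1.440: state=(0.443, 0.007)
next step: t=1.460: state=(0.458, 0.010) — v has crossed 0.45
linear interpolation between t=1.440 (0.44290) and t=1.460 (0.45849) → t≈1.449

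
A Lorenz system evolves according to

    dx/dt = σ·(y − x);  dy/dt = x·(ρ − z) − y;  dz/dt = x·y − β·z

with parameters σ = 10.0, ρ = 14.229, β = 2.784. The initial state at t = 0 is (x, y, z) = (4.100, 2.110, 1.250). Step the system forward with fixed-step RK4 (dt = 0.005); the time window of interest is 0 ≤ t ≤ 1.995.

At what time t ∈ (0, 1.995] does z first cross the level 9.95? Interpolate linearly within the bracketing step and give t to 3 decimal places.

t = 0.239

t=0.000: state=(4.100, 2.110, 1.250)
step 1 (dt=0.005): k1=(-19.900, 51.104, 5.171), k2=(-18.125, 50.278, 5.547), k3=(-18.190, 50.334, 5.546), k4=(-16.474, 49.561, 5.911); state += dt/6·(k1+2k2+2k3+k4)
t=0.005: state=(4.009, 2.362, 1.278)
t=0.010: state=(3.935, 2.606, 1.309)
t=0.015: state=(3.876, 2.844, 1.344)
continuing one RK4 step at a time; state shown every 20 steps (Δt=0.1):
t=0.100: state=(4.520, 6.631, 2.532)
t=0.200: state=(7.648, 11.504, 6.844)
t=0.235: state=(9.008, 12.831, 9.614)
next step: t=0.240: state=(9.198, 12.967, 10.064) — z has crossed 9.95
linear interpolation between t=0.235 (9.61390) and t=0.240 (10.06413) → t≈0.239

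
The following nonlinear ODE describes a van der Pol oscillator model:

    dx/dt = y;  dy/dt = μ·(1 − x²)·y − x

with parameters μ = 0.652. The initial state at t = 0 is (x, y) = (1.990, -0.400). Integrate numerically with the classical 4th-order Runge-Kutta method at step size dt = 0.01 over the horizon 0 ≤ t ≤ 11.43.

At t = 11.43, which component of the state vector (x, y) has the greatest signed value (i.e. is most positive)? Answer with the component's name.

largest component: y

t=0.000: state=(1.990, -0.400)
step 1 (dt=0.01): k1=(-0.400, -1.218), k2=(-0.406, -1.206), k3=(-0.406, -1.206), k4=(-0.412, -1.195); state += dt/6·(k1+2k2+2k3+k4)
t=0.010: state=(1.986, -0.412)
t=0.020: state=(1.982, -0.424)
t=0.030: state=(1.977, -0.436)
continuing one RK4 step at a time; state shown every 50 steps (Δt=0.5):
t=0.500: state=(1.671, -0.834)
t=1.000: state=(1.164, -1.209)
t=1.500: state=(0.429, -1.773)
t=2.000: state=(-0.622, -2.354)
t=2.500: state=(-1.667, -1.490)
t=3.000: state=(-2.009, -0.008)
t=3.500: state=(-1.825, 0.644)
t=4.000: state=(-1.408, 1.017)
t=4.500: state=(-0.792, 1.480)
t=5.000: state=(0.110, 2.144)
t=5.500: state=(1.248, 2.125)
t=6.000: state=(1.942, 0.577)
t=6.500: state=(1.944, -0.418)
t=7.000: state=(1.617, -0.852)
t=7.500: state=(1.097, -1.246)
t=8.000: state=(0.337, -1.834)
t=8.500: state=(-0.737, -2.350)
t=9.000: state=(-1.731, -1.318)
t=9.500: state=(-2.002, 0.085)
t=10.000: state=(-1.789, 0.684)
t=10.500: state=(-1.354, 1.056)
t=11.000: state=(-0.714, 1.540)
t=11.430: state=(0.071, 2.119)
compare at T: x=0.071, y=2.119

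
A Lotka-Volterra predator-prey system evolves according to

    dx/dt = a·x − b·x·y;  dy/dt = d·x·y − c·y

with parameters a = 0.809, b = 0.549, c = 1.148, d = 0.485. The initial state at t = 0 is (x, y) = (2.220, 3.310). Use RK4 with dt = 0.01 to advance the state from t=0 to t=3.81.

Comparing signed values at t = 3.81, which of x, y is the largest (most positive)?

t=0.000: state=(2.220, 3.310)
step 1 (dt=0.01): k1=(-2.238, -0.236), k2=(-2.225, -0.254), k3=(-2.225, -0.254), k4=(-2.213, -0.272); state += dt/6·(k1+2k2+2k3+k4)
t=0.010: state=(2.198, 3.307)
t=0.020: state=(2.176, 3.305)
t=0.030: state=(2.154, 3.301)
continuing one RK4 step at a time; state shown every 20 steps (Δt=0.2):
t=0.200: state=(1.824, 3.198)
t=0.400: state=(1.526, 2.988)
t=0.600: state=(1.310, 2.724)
t=0.800: state=(1.160, 2.440)
t=1.000: state=(1.060, 2.159)
t=1.200: state=(0.997, 1.895)
t=1.400: state=(0.965, 1.657)
t=1.600: state=(0.957, 1.445)
t=1.800: state=(0.970, 1.261)
t=2.000: state=(1.002, 1.103)
t=2.200: state=(1.051, 0.968)
t=2.400: state=(1.119, 0.855)
t=2.600: state=(1.204, 0.760)
t=2.800: state=(1.307, 0.683)
t=3.000: state=(1.431, 0.620)
t=3.200: state=(1.576, 0.570)
t=3.400: state=(1.745, 0.532)
t=3.600: state=(1.938, 0.505)
t=3.800: state=(2.157, 0.490)
t=3.810: state=(2.169, 0.489)
compare at T: x=2.169, y=0.489

largest component: x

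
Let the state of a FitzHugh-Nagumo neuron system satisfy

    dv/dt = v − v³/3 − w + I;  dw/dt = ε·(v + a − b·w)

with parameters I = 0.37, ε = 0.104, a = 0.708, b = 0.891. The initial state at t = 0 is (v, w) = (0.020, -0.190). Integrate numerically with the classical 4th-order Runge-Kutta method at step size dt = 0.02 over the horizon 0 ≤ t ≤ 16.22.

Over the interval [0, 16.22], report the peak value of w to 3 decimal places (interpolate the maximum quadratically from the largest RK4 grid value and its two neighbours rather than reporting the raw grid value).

t=0.000: state=(0.020, -0.190)
step 1 (dt=0.02): k1=(0.580, 0.093), k2=(0.585, 0.094), k3=(0.585, 0.094), k4=(0.590, 0.094); state += dt/6·(k1+2k2+2k3+k4)
t=0.020: state=(0.032, -0.188)
t=0.040: state=(0.044, -0.186)
t=0.060: state=(0.056, -0.184)
continuing one RK4 step at a time; state shown every 50 steps (Δt=1):
t=1.000: state=(0.877, -0.062)
t=2.000: state=(1.672, 0.148)
t=3.000: state=(1.753, 0.378)
t=4.000: state=(1.671, 0.585)
t=5.000: state=(1.566, 0.765)
t=6.000: state=(1.453, 0.917)
t=7.000: state=(1.331, 1.045)
t=8.000: state=(1.192, 1.148)
t=9.000: state=(1.024, 1.227)
t=10.000: state=(0.794, 1.279)
t=11.000: state=(0.406, 1.298)
t=12.000: state=(-0.479, 1.256)
t=13.000: state=(-1.756, 1.097)
t=14.000: state=(-1.955, 0.880)
t=15.000: state=(-1.898, 0.681)
t=16.000: state=(-1.827, 0.506)
t=16.220: state=(-1.812, 0.471)
largest grid value and its neighbours: w(10.900)=1.29808, w(10.920)=1.29809, w(10.940)=1.29808
parabola through these three points peaks at t≈10.918 with w≈1.29809

max w = 1.298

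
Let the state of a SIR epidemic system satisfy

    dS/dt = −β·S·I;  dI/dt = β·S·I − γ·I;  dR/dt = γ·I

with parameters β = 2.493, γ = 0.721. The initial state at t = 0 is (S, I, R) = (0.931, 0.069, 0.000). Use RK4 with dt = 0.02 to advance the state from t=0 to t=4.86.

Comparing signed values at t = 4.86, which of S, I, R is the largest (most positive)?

t=0.000: state=(0.931, 0.069, 0.000)
step 1 (dt=0.02): k1=(-0.160, 0.110, 0.050), k2=(-0.162, 0.112, 0.051), k3=(-0.162, 0.112, 0.051), k4=(-0.165, 0.113, 0.051); state += dt/6·(k1+2k2+2k3+k4)
t=0.020: state=(0.928, 0.071, 0.001)
t=0.040: state=(0.924, 0.074, 0.002)
t=0.060: state=(0.921, 0.076, 0.003)
continuing one RK4 step at a time; state shown every 10 steps (Δt=0.2):
t=0.200: state=(0.894, 0.094, 0.012)
t=0.400: state=(0.847, 0.126, 0.027)
t=0.600: state=(0.788, 0.164, 0.048)
t=0.800: state=(0.718, 0.207, 0.075)
t=1.000: state=(0.641, 0.251, 0.108)
t=1.200: state=(0.559, 0.293, 0.147)
t=1.400: state=(0.479, 0.329, 0.192)
t=1.600: state=(0.404, 0.355, 0.242)
t=1.800: state=(0.337, 0.369, 0.294)
t=2.000: state=(0.280, 0.373, 0.348)
t=2.200: state=(0.233, 0.366, 0.401)
t=2.400: state=(0.194, 0.353, 0.453)
t=2.600: state=(0.164, 0.334, 0.502)
t=2.800: state=(0.140, 0.312, 0.549)
t=3.000: state=(0.120, 0.288, 0.592)
t=3.200: state=(0.105, 0.263, 0.632)
t=3.400: state=(0.092, 0.239, 0.668)
t=3.600: state=(0.082, 0.217, 0.701)
t=3.800: state=(0.074, 0.195, 0.731)
t=4.000: state=(0.068, 0.175, 0.757)
t=4.200: state=(0.063, 0.156, 0.781)
t=4.400: state=(0.058, 0.139, 0.802)
t=4.600: state=(0.054, 0.124, 0.821)
t=4.800: state=(0.051, 0.110, 0.838)
t=4.860: state=(0.050, 0.107, 0.843)
compare at T: S=0.050, I=0.107, R=0.843

largest component: R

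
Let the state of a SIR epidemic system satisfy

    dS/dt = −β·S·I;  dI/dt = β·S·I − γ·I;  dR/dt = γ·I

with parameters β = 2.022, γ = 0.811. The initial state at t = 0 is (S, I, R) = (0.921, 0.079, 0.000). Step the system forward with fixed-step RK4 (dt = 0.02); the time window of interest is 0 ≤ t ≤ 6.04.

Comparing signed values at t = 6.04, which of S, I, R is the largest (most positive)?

t=0.000: state=(0.921, 0.079, 0.000)
step 1 (dt=0.02): k1=(-0.147, 0.083, 0.064), k2=(-0.148, 0.084, 0.065), k3=(-0.148, 0.084, 0.065), k4=(-0.150, 0.084, 0.065); state += dt/6·(k1+2k2+2k3+k4)
t=0.020: state=(0.918, 0.081, 0.001)
t=0.040: state=(0.915, 0.082, 0.003)
t=0.060: state=(0.912, 0.084, 0.004)
continuing one RK4 step at a time; state shown every 10 steps (Δt=0.2):
t=0.200: state=(0.889, 0.097, 0.014)
t=0.400: state=(0.851, 0.117, 0.032)
t=0.600: state=(0.808, 0.139, 0.052)
t=0.800: state=(0.760, 0.163, 0.077)
t=1.000: state=(0.709, 0.186, 0.105)
t=1.200: state=(0.654, 0.209, 0.137)
t=1.400: state=(0.599, 0.229, 0.173)
t=1.600: state=(0.544, 0.245, 0.211)
t=1.800: state=(0.492, 0.257, 0.252)
t=2.000: state=(0.442, 0.264, 0.294)
t=2.200: state=(0.397, 0.265, 0.337)
t=2.400: state=(0.357, 0.263, 0.380)
t=2.600: state=(0.322, 0.256, 0.422)
t=2.800: state=(0.290, 0.247, 0.463)
t=3.000: state=(0.263, 0.235, 0.502)
t=3.200: state=(0.240, 0.221, 0.539)
t=3.400: state=(0.220, 0.206, 0.574)
t=3.600: state=(0.203, 0.191, 0.606)
t=3.800: state=(0.189, 0.176, 0.635)
t=4.000: state=(0.176, 0.161, 0.663)
t=4.200: state=(0.166, 0.147, 0.688)
t=4.400: state=(0.157, 0.133, 0.710)
t=4.600: state=(0.149, 0.120, 0.731)
t=4.800: state=(0.142, 0.108, 0.749)
t=5.000: state=(0.136, 0.098, 0.766)
t=5.200: state=(0.131, 0.088, 0.781)
t=5.400: state=(0.127, 0.078, 0.795)
t=5.600: state=(0.123, 0.070, 0.807)
t=5.800: state=(0.120, 0.063, 0.817)
t=6.000: state=(0.117, 0.056, 0.827)
t=6.040: state=(0.117, 0.055, 0.829)
compare at T: S=0.117, I=0.055, R=0.829

largest component: R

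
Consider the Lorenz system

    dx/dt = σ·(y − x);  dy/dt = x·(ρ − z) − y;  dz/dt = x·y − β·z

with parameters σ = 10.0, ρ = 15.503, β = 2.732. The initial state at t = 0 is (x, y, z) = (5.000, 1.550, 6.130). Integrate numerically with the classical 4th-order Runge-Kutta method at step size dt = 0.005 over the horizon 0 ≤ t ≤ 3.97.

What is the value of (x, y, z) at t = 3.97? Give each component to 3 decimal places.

t=0.000: state=(5.000, 1.550, 6.130)
step 1 (dt=0.005): k1=(-34.500, 45.315, -8.997), k2=(-32.505, 44.504, -8.513), k3=(-32.575, 44.547, -8.518), k4=(-30.644, 43.772, -8.056); state += dt/6·(k1+2k2+2k3+k4)
t=0.005: state=(4.837, 1.773, 6.087)
t=0.010: state=(4.693, 1.988, 6.049)
t=0.015: state=(4.566, 2.197, 6.015)
continuing one RK4 step at a time; state shown every 40 steps (Δt=0.2):
t=0.200: state=(6.251, 9.033, 7.842)
t=0.400: state=(10.266, 9.262, 19.908)
t=0.600: state=(4.284, 1.741, 16.738)
t=0.800: state=(2.274, 2.395, 10.467)
t=1.000: state=(3.969, 5.580, 7.895)
t=1.200: state=(8.474, 10.686, 13.217)
t=1.400: state=(7.793, 5.050, 19.479)
t=1.600: state=(3.501, 2.586, 13.796)
t=1.800: state=(3.667, 4.576, 9.755)
t=2.000: state=(6.832, 8.865, 11.300)
t=2.200: state=(8.637, 7.566, 18.294)
t=2.400: state=(4.910, 3.412, 15.680)
t=2.600: state=(3.976, 4.409, 11.396)
t=2.800: state=(6.146, 7.718, 11.366)
t=3.000: state=(8.308, 8.178, 16.722)
t=3.200: state=(5.842, 4.361, 16.339)
t=3.400: state=(4.444, 4.559, 12.554)
t=3.600: state=(5.910, 7.106, 11.880)
t=3.800: state=(7.832, 8.038, 15.738)
t=3.970: state=(6.677, 5.451, 16.672)

(x, y, z) = (6.677, 5.451, 16.672)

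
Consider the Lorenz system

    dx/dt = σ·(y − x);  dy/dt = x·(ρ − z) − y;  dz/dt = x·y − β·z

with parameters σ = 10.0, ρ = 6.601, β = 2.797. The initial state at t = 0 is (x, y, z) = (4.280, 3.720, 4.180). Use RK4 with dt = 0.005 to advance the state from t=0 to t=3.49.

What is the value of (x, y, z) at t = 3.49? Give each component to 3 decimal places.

(x, y, z) = (3.917, 3.916, 5.576)

t=0.000: state=(4.280, 3.720, 4.180)
step 1 (dt=0.005): k1=(-5.600, 6.642, 4.230), k2=(-5.294, 6.546, 4.219), k3=(-5.304, 6.548, 4.221), k4=(-5.007, 6.455, 4.212); state += dt/6·(k1+2k2+2k3+k4)
t=0.005: state=(4.253, 3.753, 4.201)
t=0.010: state=(4.230, 3.785, 4.222)
t=0.015: state=(4.209, 3.816, 4.243)
continuing one RK4 step at a time; state shown every 40 steps (Δt=0.2):
t=0.200: state=(4.317, 4.532, 5.109)
t=0.400: state=(4.535, 4.492, 6.062)
t=0.600: state=(4.198, 3.953, 6.293)
t=0.800: state=(3.758, 3.597, 5.849)
t=1.000: state=(3.612, 3.625, 5.347)
t=1.200: state=(3.764, 3.886, 5.173)
t=1.400: state=(4.020, 4.134, 5.370)
t=1.600: state=(4.157, 4.171, 5.700)
t=1.800: state=(4.088, 4.015, 5.850)
t=2.000: state=(3.930, 3.859, 5.748)
t=2.200: state=(3.842, 3.828, 5.558)
t=2.400: state=(3.871, 3.907, 5.456)
t=2.600: state=(3.960, 4.004, 5.497)
t=2.800: state=(4.022, 4.037, 5.610)
t=3.000: state=(4.015, 3.995, 5.683)
t=3.200: state=(3.963, 3.936, 5.668)
t=3.400: state=(3.922, 3.911, 5.603)
t=3.490: state=(3.917, 3.916, 5.576)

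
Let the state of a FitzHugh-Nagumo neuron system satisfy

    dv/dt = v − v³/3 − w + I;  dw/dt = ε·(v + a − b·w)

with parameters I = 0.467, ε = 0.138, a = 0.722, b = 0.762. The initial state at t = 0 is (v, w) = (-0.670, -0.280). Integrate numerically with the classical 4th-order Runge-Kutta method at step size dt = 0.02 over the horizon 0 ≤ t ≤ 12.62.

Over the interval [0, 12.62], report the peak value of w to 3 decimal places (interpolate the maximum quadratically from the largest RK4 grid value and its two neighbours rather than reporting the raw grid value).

max w = 1.467

t=0.000: state=(-0.670, -0.280)
step 1 (dt=0.02): k1=(0.177, 0.037), k2=(0.178, 0.037), k3=(0.178, 0.037), k4=(0.178, 0.037); state += dt/6·(k1+2k2+2k3+k4)
t=0.020: state=(-0.666, -0.279)
t=0.040: state=(-0.663, -0.279)
t=0.060: state=(-0.659, -0.278)
continuing one RK4 step at a time; state shown every 25 steps (Δt=0.5):
t=0.500: state=(-0.572, -0.259)
t=1.000: state=(-0.450, -0.232)
t=1.500: state=(-0.286, -0.196)
t=2.000: state=(-0.053, -0.150)
t=2.500: state=(0.294, -0.086)
t=3.000: state=(0.783, 0.003)
t=3.500: state=(1.307, 0.122)
t=4.000: state=(1.631, 0.265)
t=4.500: state=(1.730, 0.413)
t=5.000: state=(1.722, 0.557)
t=5.500: state=(1.674, 0.691)
t=6.000: state=(1.612, 0.815)
t=6.500: state=(1.543, 0.928)
t=7.000: state=(1.470, 1.030)
t=7.500: state=(1.391, 1.122)
t=8.000: state=(1.308, 1.204)
t=8.500: state=(1.216, 1.276)
t=9.000: state=(1.114, 1.337)
t=9.500: state=(0.997, 1.388)
t=10.000: state=(0.856, 1.428)
t=10.500: state=(0.676, 1.455)
t=11.000: state=(0.428, 1.467)
t=11.500: state=(0.052, 1.457)
t=12.000: state=(-0.540, 1.416)
t=12.500: state=(-1.303, 1.330)
t=12.620: state=(-1.464, 1.302)
largest grid value and its neighbours: w(11.040)=1.46680, w(11.060)=1.46680, w(11.080)=1.46677
parabola through these three points peaks at t≈11.053 with w≈1.46680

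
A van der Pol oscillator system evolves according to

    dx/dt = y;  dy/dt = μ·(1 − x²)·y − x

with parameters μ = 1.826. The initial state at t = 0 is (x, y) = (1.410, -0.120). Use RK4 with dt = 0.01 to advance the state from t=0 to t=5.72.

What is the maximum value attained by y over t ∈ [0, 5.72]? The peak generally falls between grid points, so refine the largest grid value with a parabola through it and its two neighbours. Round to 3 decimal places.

t=0.000: state=(1.410, -0.120)
step 1 (dt=0.01): k1=(-0.120, -1.193), k2=(-0.126, -1.183), k3=(-0.126, -1.183), k4=(-0.132, -1.172); state += dt/6·(k1+2k2+2k3+k4)
t=0.010: state=(1.409, -0.132)
t=0.020: state=(1.407, -0.143)
t=0.030: state=(1.406, -0.155)
continuing one RK4 step at a time; state shown every 20 steps (Δt=0.2):
t=0.200: state=(1.365, -0.322)
t=0.400: state=(1.284, -0.476)
t=0.600: state=(1.175, -0.620)
t=0.800: state=(1.035, -0.785)
t=1.000: state=(0.857, -1.008)
t=1.200: state=(0.624, -1.347)
t=1.400: state=(0.304, -1.895)
t=1.600: state=(-0.154, -2.730)
t=1.800: state=(-0.787, -3.500)
t=2.000: state=(-1.459, -2.907)
t=2.200: state=(-1.872, -1.222)
t=2.400: state=(-1.998, -0.196)
t=2.600: state=(-1.993, 0.178)
t=2.800: state=(-1.943, 0.307)
t=3.000: state=(-1.875, 0.363)
t=3.200: state=(-1.799, 0.399)
t=3.400: state=(-1.716, 0.433)
t=3.600: state=(-1.626, 0.472)
t=3.800: state=(-1.527, 0.519)
t=4.000: state=(-1.417, 0.580)
t=4.200: state=(-1.293, 0.662)
t=4.400: state=(-1.150, 0.777)
t=4.600: state=(-0.979, 0.949)
t=4.800: state=(-0.764, 1.216)
t=5.000: state=(-0.481, 1.656)
t=5.200: state=(-0.083, 2.373)
t=5.400: state=(0.485, 3.304)
t=5.600: state=(1.189, 3.469)
t=5.720: state=(1.564, 2.682)
largest grid value and its neighbours: y(5.520)=3.60603, y(5.530)=3.60666, y(5.540)=3.60245
parabola through these three points peaks at t≈5.526 with y≈3.60699

max y = 3.607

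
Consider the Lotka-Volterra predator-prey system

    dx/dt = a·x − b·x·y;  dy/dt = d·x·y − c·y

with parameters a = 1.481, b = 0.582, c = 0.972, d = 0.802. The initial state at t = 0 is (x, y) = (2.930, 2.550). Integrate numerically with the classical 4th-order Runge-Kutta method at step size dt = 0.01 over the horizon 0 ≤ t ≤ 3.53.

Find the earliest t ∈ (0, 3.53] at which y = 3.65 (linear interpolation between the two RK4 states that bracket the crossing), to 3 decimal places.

t=0.000: state=(2.930, 2.550)
step 1 (dt=0.01): k1=(-0.009, 3.514), k2=(-0.039, 3.538), k3=(-0.039, 3.538), k4=(-0.069, 3.561); state += dt/6·(k1+2k2+2k3+k4)
t=0.010: state=(2.930, 2.585)
t=0.020: state=(2.929, 2.621)
t=0.030: state=(2.927, 2.658)
continuing one RK4 step at a time; state shown every 20 steps (Δt=0.2):
t=0.200: state=(2.801, 3.336)
t=0.270: state=(2.696, 3.637)
next step: t=0.280: state=(2.678, 3.680) — y has crossed 3.65
linear interpolation between t=0.270 (3.63715) and t=0.280 (3.68044) → t≈0.273

t = 0.273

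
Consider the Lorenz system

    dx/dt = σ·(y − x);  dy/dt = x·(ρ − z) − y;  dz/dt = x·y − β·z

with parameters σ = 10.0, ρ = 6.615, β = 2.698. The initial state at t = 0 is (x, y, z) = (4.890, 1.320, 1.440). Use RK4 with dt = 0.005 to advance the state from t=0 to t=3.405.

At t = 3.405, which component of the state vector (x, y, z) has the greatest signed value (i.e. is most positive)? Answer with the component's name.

t=0.000: state=(4.890, 1.320, 1.440)
step 1 (dt=0.005): k1=(-35.700, 23.986, 2.570), k2=(-34.208, 23.433, 2.722), k3=(-34.259, 23.452, 2.720), k4=(-32.814, 22.918, 2.860); state += dt/6·(k1+2k2+2k3+k4)
t=0.005: state=(4.719, 1.437, 1.454)
t=0.010: state=(4.562, 1.549, 1.469)
t=0.015: state=(4.417, 1.657, 1.485)
continuing one RK4 step at a time; state shown every 40 steps (Δt=0.2):
t=0.200: state=(3.554, 4.156, 2.481)
t=0.400: state=(5.056, 5.694, 4.936)
t=0.600: state=(5.308, 4.877, 7.412)
t=0.800: state=(3.953, 3.255, 7.145)
t=1.000: state=(3.008, 2.779, 5.680)
t=1.200: state=(2.951, 3.091, 4.620)
t=1.400: state=(3.455, 3.790, 4.403)
t=1.600: state=(4.138, 4.438, 5.046)
t=1.800: state=(4.467, 4.469, 5.992)
t=2.000: state=(4.191, 3.958, 6.328)
t=2.200: state=(3.737, 3.557, 5.947)
t=2.400: state=(3.543, 3.531, 5.424)
t=2.600: state=(3.656, 3.766, 5.183)
t=2.800: state=(3.911, 4.036, 5.321)
t=3.000: state=(4.085, 4.123, 5.653)
t=3.200: state=(4.054, 3.993, 5.861)
t=3.400: state=(3.898, 3.818, 5.807)
t=3.405: state=(3.894, 3.815, 5.803)
compare at T: x=3.894, y=3.815, z=5.803

largest component: z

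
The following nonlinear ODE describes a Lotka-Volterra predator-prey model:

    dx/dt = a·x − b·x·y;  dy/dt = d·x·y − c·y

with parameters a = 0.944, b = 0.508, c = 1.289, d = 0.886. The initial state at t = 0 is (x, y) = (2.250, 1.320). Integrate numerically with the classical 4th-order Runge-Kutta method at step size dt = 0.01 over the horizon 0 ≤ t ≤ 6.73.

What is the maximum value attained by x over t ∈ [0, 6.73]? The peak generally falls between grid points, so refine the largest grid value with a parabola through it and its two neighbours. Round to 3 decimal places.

max x = 2.399

t=0.000: state=(2.250, 1.320)
step 1 (dt=0.01): k1=(0.615, 0.930), k2=(0.611, 0.937), k3=(0.611, 0.937), k4=(0.606, 0.944); state += dt/6·(k1+2k2+2k3+k4)
t=0.010: state=(2.256, 1.329)
t=0.020: state=(2.262, 1.339)
t=0.030: state=(2.268, 1.349)
continuing one RK4 step at a time; state shown every 25 steps (Δt=0.25):
t=0.250: state=(2.369, 1.597)
t=0.500: state=(2.395, 1.966)
t=0.750: state=(2.299, 2.401)
t=1.000: state=(2.087, 2.832)
t=1.250: state=(1.803, 3.159)
t=1.500: state=(1.511, 3.303)
t=1.750: state=(1.260, 3.249)
t=2.000: state=(1.068, 3.043)
t=2.250: state=(0.936, 2.750)
t=2.500: state=(0.853, 2.427)
t=2.750: state=(0.810, 2.113)
t=3.000: state=(0.799, 1.828)
t=3.250: state=(0.815, 1.583)
t=3.500: state=(0.855, 1.379)
t=3.750: state=(0.918, 1.215)
t=4.000: state=(1.005, 1.089)
t=4.250: state=(1.115, 0.998)
t=4.500: state=(1.249, 0.939)
t=4.750: state=(1.406, 0.912)
t=5.000: state=(1.586, 0.920)
t=5.250: state=(1.782, 0.968)
t=5.500: state=(1.984, 1.064)
t=5.750: state=(2.174, 1.222)
t=6.000: state=(2.324, 1.459)
t=6.250: state=(2.397, 1.787)
t=6.500: state=(2.359, 2.197)
t=6.730: state=(2.213, 2.607)
largest grid value and its neighbours: x(0.420)=2.39902, x(0.430)=2.39916, x(0.440)=2.39912
parabola through these three points peaks at t≈0.433 with x≈2.39917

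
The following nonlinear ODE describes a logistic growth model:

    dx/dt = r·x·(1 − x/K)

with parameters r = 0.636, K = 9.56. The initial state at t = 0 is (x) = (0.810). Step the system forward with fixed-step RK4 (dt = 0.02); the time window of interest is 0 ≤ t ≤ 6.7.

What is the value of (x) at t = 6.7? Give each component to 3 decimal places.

t=0.000: state=(0.810)
step 1 (dt=0.02): k1=(0.472), k2=(0.474), k3=(0.474), k4=(0.477); state += dt/6·(k1+2k2+2k3+k4)
t=0.020: state=(0.819)
t=0.040: state=(0.829)
t=0.060: state=(0.839)
continuing one RK4 step at a time; state shown every 25 steps (Δt=0.5):
t=0.500: state=(1.079)
t=1.000: state=(1.423)
t=1.500: state=(1.852)
t=2.000: state=(2.374)
t=2.500: state=(2.985)
t=3.000: state=(3.673)
t=3.500: state=(4.413)
t=4.000: state=(5.172)
t=4.500: state=(5.911)
t=5.000: state=(6.597)
t=5.500: state=(7.205)
t=6.000: state=(7.723)
t=6.500: state=(8.150)
t=6.700: state=(8.296)

(x) = (8.296)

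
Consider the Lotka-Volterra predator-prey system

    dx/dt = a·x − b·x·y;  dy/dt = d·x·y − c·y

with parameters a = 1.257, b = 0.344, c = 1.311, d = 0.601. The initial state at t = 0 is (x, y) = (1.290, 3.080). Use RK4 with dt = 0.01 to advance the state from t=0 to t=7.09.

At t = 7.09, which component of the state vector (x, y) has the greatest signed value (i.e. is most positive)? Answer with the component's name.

largest component: x

t=0.000: state=(1.290, 3.080)
step 1 (dt=0.01): k1=(0.255, -1.650), k2=(0.259, -1.643), k3=(0.259, -1.643), k4=(0.263, -1.636); state += dt/6·(k1+2k2+2k3+k4)
t=0.010: state=(1.293, 3.064)
t=0.020: state=(1.295, 3.047)
t=0.030: state=(1.298, 3.031)
continuing one RK4 step at a time; state shown every 25 steps (Δt=0.25):
t=0.250: state=(1.378, 2.710)
t=0.500: state=(1.514, 2.425)
t=0.750: state=(1.698, 2.223)
t=1.000: state=(1.932, 2.103)
t=1.250: state=(2.212, 2.067)
t=1.500: state=(2.531, 2.126)
t=1.750: state=(2.868, 2.298)
t=2.000: state=(3.183, 2.611)
t=2.250: state=(3.415, 3.093)
t=2.500: state=(3.488, 3.752)
t=2.750: state=(3.346, 4.530)
t=3.000: state=(3.003, 5.270)
t=3.250: state=(2.552, 5.767)
t=3.500: state=(2.111, 5.894)
t=3.750: state=(1.754, 5.670)
t=4.000: state=(1.502, 5.211)
t=4.250: state=(1.346, 4.646)
t=4.500: state=(1.267, 4.070)
t=4.750: state=(1.251, 3.541)
t=5.000: state=(1.289, 3.086)
t=5.250: state=(1.376, 2.715)
t=5.500: state=(1.512, 2.428)
t=5.750: state=(1.695, 2.225)
t=6.000: state=(1.928, 2.104)
t=6.250: state=(2.208, 2.067)
t=6.500: state=(2.527, 2.125)
t=6.750: state=(2.863, 2.295)
t=7.000: state=(3.179, 2.605)
t=7.090: state=(3.277, 2.757)
compare at T: x=3.277, y=2.757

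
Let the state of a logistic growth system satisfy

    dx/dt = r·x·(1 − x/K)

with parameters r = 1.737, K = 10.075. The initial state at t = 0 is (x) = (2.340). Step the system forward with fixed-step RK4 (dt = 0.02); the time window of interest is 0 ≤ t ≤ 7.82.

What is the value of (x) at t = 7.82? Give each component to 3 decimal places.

(x) = (10.075)

t=0.000: state=(2.340)
step 1 (dt=0.02): k1=(3.121), k2=(3.149), k3=(3.150), k4=(3.178); state += dt/6·(k1+2k2+2k3+k4)
t=0.020: state=(2.403)
t=0.040: state=(2.467)
t=0.060: state=(2.532)
continuing one RK4 step at a time; state shown every 25 steps (Δt=0.5):
t=0.500: state=(4.221)
t=1.000: state=(6.369)
t=1.500: state=(8.098)
t=2.000: state=(9.139)
t=2.500: state=(9.660)
t=3.000: state=(9.897)
t=3.500: state=(9.999)
t=4.000: state=(10.043)
t=4.500: state=(10.062)
t=5.000: state=(10.069)
t=5.500: state=(10.073)
t=6.000: state=(10.074)
t=6.500: state=(10.075)
t=7.000: state=(10.075)
t=7.500: state=(10.075)
t=7.820: state=(10.075)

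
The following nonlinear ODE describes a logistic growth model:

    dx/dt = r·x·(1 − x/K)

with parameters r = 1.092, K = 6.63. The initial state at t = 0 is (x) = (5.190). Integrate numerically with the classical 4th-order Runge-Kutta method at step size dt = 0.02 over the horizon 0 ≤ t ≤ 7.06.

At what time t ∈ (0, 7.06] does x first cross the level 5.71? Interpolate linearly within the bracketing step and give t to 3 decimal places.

t=0.000: state=(5.190)
step 1 (dt=0.02): k1=(1.231), k2=(1.223), k3=(1.223), k4=(1.216); state += dt/6·(k1+2k2+2k3+k4)
t=0.020: state=(5.214)
t=0.040: state=(5.239)
t=0.060: state=(5.262)
t=0.480: state=(5.695)
next step: t=0.500: state=(5.712) — x has crossed 5.71
linear interpolation between t=0.480 (5.69456) and t=0.500 (5.71197) → t≈0.498

t = 0.498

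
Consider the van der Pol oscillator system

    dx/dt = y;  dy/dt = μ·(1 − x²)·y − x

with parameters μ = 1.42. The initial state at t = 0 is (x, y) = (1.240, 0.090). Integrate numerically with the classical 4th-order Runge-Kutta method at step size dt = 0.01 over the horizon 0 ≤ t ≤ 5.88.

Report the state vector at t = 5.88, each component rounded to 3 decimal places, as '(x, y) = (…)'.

(x, y) = (1.993, 0.354)

t=0.000: state=(1.240, 0.090)
step 1 (dt=0.01): k1=(0.090, -1.309), k2=(0.083, -1.304), k3=(0.083, -1.304), k4=(0.077, -1.300); state += dt/6·(k1+2k2+2k3+k4)
t=0.010: state=(1.241, 0.077)
t=0.020: state=(1.242, 0.064)
t=0.030: state=(1.242, 0.051)
continuing one RK4 step at a time; state shown every 20 steps (Δt=0.2):
t=0.200: state=(1.233, -0.153)
t=0.400: state=(1.181, -0.361)
t=0.600: state=(1.090, -0.551)
t=0.800: state=(0.960, -0.747)
t=1.000: state=(0.788, -0.980)
t=1.200: state=(0.563, -1.289)
t=1.400: state=(0.265, -1.721)
t=1.600: state=(-0.135, -2.293)
t=1.800: state=(-0.651, -2.820)
t=2.000: state=(-1.220, -2.711)
t=2.200: state=(-1.672, -1.708)
t=2.400: state=(-1.900, -0.636)
t=2.600: state=(-1.959, -0.022)
t=2.800: state=(-1.931, 0.259)
t=3.000: state=(-1.864, 0.393)
t=3.200: state=(-1.778, 0.471)
t=3.400: state=(-1.677, 0.534)
t=3.600: state=(-1.564, 0.597)
t=3.800: state=(-1.437, 0.672)
t=4.000: state=(-1.294, 0.769)
t=4.200: state=(-1.128, 0.901)
t=4.400: state=(-0.930, 1.090)
t=4.600: state=(-0.685, 1.371)
t=4.800: state=(-0.372, 1.796)
t=5.000: state=(0.045, 2.398)
t=5.200: state=(0.590, 3.013)
t=5.400: state=(1.207, 2.975)
t=5.600: state=(1.704, 1.875)
t=5.800: state=(1.952, 0.679)
t=5.880: state=(1.993, 0.354)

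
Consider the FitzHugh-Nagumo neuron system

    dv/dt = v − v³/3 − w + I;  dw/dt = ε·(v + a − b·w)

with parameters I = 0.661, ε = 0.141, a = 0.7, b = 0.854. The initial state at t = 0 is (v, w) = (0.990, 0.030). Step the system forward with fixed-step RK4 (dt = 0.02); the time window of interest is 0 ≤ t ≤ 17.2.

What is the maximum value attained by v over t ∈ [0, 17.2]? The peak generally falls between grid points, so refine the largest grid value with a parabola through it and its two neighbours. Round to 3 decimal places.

max v = 1.829

t=0.000: state=(0.990, 0.030)
step 1 (dt=0.02): k1=(1.298, 0.235), k2=(1.295, 0.236), k3=(1.295, 0.236), k4=(1.293, 0.238); state += dt/6·(k1+2k2+2k3+k4)
t=0.020: state=(1.016, 0.035)
t=0.040: state=(1.042, 0.040)
t=0.060: state=(1.067, 0.044)
continuing one RK4 step at a time; state shown every 50 steps (Δt=1):
t=1.000: state=(1.789, 0.319)
t=2.000: state=(1.797, 0.617)
t=3.000: state=(1.685, 0.871)
t=4.000: state=(1.561, 1.081)
t=5.000: state=(1.431, 1.250)
t=6.000: state=(1.291, 1.382)
t=7.000: state=(1.134, 1.479)
t=8.000: state=(0.943, 1.542)
t=9.000: state=(0.676, 1.569)
t=10.000: state=(0.198, 1.545)
t=11.000: state=(-0.874, 1.425)
t=12.000: state=(-1.826, 1.162)
t=13.000: state=(-1.863, 0.874)
t=14.000: state=(-1.766, 0.627)
t=15.000: state=(-1.661, 0.421)
t=16.000: state=(-1.555, 0.253)
t=17.000: state=(-1.448, 0.118)
t=17.200: state=(-1.427, 0.095)
largest grid value and its neighbours: v(1.400)=1.82897, v(1.420)=1.82908, v(1.440)=1.82906
parabola through these three points peaks at t≈1.427 with v≈1.82908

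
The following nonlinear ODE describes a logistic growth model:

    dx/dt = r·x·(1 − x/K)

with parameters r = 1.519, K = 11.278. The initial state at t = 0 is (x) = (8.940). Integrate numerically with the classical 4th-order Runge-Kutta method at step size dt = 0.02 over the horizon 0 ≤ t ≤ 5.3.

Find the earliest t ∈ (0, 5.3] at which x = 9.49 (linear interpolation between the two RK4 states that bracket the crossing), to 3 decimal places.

t=0.000: state=(8.940)
step 1 (dt=0.02): k1=(2.815), k2=(2.790), k3=(2.790), k4=(2.765); state += dt/6·(k1+2k2+2k3+k4)
t=0.020: state=(8.996)
t=0.040: state=(9.051)
t=0.060: state=(9.104)
continuing one RK4 step at a time; state shown every 10 steps (Δt=0.2):
t=0.200: state=(9.453)
next step: t=0.220: state=(9.499) — x has crossed 9.49
linear interpolation between t=0.200 (9.45344) and t=0.220 (9.49943) → t≈0.216

t = 0.216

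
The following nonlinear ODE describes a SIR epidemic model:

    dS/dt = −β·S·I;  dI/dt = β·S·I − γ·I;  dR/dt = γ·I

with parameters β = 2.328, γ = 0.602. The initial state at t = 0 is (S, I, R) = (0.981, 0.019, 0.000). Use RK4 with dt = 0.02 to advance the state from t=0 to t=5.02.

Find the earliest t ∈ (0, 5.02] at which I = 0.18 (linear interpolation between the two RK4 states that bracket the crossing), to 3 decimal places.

t=0.000: state=(0.981, 0.019, 0.000)
step 1 (dt=0.02): k1=(-0.043, 0.032, 0.011), k2=(-0.044, 0.032, 0.012), k3=(-0.044, 0.032, 0.012), k4=(-0.045, 0.033, 0.012); state += dt/6·(k1+2k2+2k3+k4)
t=0.020: state=(0.980, 0.020, 0.000)
t=0.040: state=(0.979, 0.020, 0.000)
t=0.060: state=(0.978, 0.021, 0.001)
continuing one RK4 step at a time; state shown every 10 steps (Δt=0.2):
t=0.200: state=(0.971, 0.027, 0.003)
t=0.400: state=(0.957, 0.037, 0.007)
t=0.600: state=(0.937, 0.051, 0.012)
t=0.800: state=(0.912, 0.069, 0.019)
t=1.000: state=(0.878, 0.093, 0.029)
t=1.200: state=(0.835, 0.123, 0.042)
t=1.400: state=(0.782, 0.159, 0.059)
t=1.500: state=(0.752, 0.179, 0.069)
next step: t=1.520: state=(0.746, 0.183, 0.071) — I has crossed 0.18
linear interpolation between t=1.500 (0.17922) and t=1.520 (0.18336) → t≈1.504

t = 1.504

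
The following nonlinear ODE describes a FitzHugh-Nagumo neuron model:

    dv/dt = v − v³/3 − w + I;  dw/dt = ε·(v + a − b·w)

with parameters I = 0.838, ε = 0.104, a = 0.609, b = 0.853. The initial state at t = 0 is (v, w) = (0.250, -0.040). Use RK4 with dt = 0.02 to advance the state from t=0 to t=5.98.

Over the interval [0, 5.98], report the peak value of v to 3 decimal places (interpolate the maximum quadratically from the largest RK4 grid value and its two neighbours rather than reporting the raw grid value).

t=0.000: state=(0.250, -0.040)
step 1 (dt=0.02): k1=(1.123, 0.093), k2=(1.132, 0.094), k3=(1.132, 0.094), k4=(1.142, 0.095); state += dt/6·(k1+2k2+2k3+k4)
t=0.020: state=(0.273, -0.038)
t=0.040: state=(0.296, -0.036)
t=0.060: state=(0.319, -0.034)
continuing one RK4 step at a time; state shown every 10 steps (Δt=0.2):
t=0.200: state=(0.494, -0.019)
t=0.400: state=(0.771, 0.007)
t=0.600: state=(1.065, 0.038)
t=0.800: state=(1.344, 0.075)
t=1.000: state=(1.575, 0.116)
t=1.200: state=(1.740, 0.161)
t=1.400: state=(1.843, 0.208)
t=1.600: state=(1.900, 0.255)
t=1.800: state=(1.926, 0.303)
t=2.000: state=(1.935, 0.350)
t=2.200: state=(1.932, 0.396)
t=2.400: state=(1.924, 0.442)
t=2.600: state=(1.912, 0.486)
t=2.800: state=(1.898, 0.529)
t=3.000: state=(1.883, 0.571)
t=3.200: state=(1.868, 0.613)
t=3.400: state=(1.852, 0.653)
t=3.600: state=(1.836, 0.692)
t=3.800: state=(1.820, 0.730)
t=4.000: state=(1.804, 0.767)
t=4.200: state=(1.787, 0.803)
t=4.400: state=(1.771, 0.838)
t=4.600: state=(1.755, 0.872)
t=4.800: state=(1.739, 0.906)
t=5.000: state=(1.723, 0.938)
t=5.200: state=(1.706, 0.969)
t=5.400: state=(1.690, 1.000)
t=5.600: state=(1.674, 1.029)
t=5.800: state=(1.658, 1.058)
t=5.980: state=(1.643, 1.083)
largest grid value and its neighbours: v(2.020)=1.93470, v(2.040)=1.93474, v(2.060)=1.93468
parabola through these three points peaks at t≈2.037 with v≈1.93474

max v = 1.935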